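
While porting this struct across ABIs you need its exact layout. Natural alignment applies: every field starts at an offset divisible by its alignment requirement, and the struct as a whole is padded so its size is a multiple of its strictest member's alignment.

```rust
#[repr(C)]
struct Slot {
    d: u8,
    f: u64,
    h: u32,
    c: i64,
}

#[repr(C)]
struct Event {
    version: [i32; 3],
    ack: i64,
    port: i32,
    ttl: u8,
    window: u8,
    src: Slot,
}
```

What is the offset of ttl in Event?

Slot: d at 0 (size 1, align 1) → ends 1; pad 7 to align 8 for f; f at 8 (size 8, align 8) → ends 16; h at 16 (size 4, align 4) → ends 20; pad 4 to align 8 for c; c at 24 (size 8, align 8) → ends 32; total 32 bytes, alignment 8
version at 0 (size 12, align 4) → ends 12
pad 4 to align 8 for ack
ack at 16 (size 8, align 8) → ends 24
port at 24 (size 4, align 4) → ends 28
ttl at 28 (size 1, align 1) → ends 29

28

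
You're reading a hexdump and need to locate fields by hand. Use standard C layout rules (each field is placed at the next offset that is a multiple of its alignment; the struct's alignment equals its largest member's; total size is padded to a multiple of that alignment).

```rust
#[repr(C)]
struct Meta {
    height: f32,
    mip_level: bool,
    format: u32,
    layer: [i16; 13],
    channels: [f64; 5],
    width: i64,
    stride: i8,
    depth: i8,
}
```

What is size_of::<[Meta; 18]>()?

@0: height [4B, align 4] → 4
@4: mip_level [1B, align 1] → 5
+3 pad (align 4)
@8: format [4B, align 4] → 12
@12: layer [26B, align 2] → 38
+2 pad (align 8)
@40: channels [40B, align 8] → 80
@80: width [8B, align 8] → 88
@88: stride [1B, align 1] → 89
@89: depth [1B, align 1] → 90
+6 tail pad (align 8)
size 96, align 8
array of 18: 18 × 96 = 1728

1728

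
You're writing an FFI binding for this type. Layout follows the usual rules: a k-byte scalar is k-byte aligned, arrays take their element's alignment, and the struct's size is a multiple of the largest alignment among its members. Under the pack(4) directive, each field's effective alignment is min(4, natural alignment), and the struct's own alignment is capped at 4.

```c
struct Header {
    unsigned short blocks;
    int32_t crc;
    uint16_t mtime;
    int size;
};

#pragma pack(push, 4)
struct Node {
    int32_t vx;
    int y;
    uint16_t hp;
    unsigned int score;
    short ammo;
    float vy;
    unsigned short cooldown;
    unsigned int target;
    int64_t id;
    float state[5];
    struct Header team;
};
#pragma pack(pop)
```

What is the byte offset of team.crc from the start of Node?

64

Header: blocks at 0 (size 2, align 2) → ends 2; pad 2 to align 4 for crc; crc at 4 (size 4, align 4) → ends 8; mtime at 8 (size 2, align 2) → ends 10; pad 2 to align 4 for size; size at 12 (size 4, align 4) → ends 16; total 16 bytes, alignment 4
vx at 0 (size 4, align 4) → ends 4
y at 4 (size 4, align 4) → ends 8
hp at 8 (size 2, align 2) → ends 10
pad 2 to align 4 for score
score at 12 (size 4, align 4) → ends 16
ammo at 16 (size 2, align 2) → ends 18
pad 2 to align 4 for vy
vy at 20 (size 4, align 4) → ends 24
cooldown at 24 (size 2, align 2) → ends 26
pad 2 to align 4 for target
target at 28 (size 4, align 4) → ends 32
id at 32 (size 8, align 4) → ends 40
state at 40 (size 20, align 4) → ends 60
team at 60 (size 16, align 4) → ends 76
within Header: crc at 4
60 + 4 = 64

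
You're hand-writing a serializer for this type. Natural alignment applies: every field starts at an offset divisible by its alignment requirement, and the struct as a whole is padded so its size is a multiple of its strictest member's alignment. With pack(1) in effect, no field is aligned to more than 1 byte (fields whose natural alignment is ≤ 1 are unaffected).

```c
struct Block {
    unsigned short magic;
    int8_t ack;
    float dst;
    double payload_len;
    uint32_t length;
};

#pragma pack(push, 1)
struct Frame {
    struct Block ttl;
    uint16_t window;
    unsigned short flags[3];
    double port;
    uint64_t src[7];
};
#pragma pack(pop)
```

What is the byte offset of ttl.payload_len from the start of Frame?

8

Block: @0: magic [2B, align 2] → 2; @2: ack [1B, align 1] → 3; +1 pad (align 4); @4: dst [4B, align 4] → 8; @8: payload_len [8B, align 8] → 16; @16: length [4B, align 4] → 20; +4 tail pad (align 8); size 24, align 8
@0: ttl [24B, align 1] → 24
within Block: payload_len at 8
0 + 8 = 8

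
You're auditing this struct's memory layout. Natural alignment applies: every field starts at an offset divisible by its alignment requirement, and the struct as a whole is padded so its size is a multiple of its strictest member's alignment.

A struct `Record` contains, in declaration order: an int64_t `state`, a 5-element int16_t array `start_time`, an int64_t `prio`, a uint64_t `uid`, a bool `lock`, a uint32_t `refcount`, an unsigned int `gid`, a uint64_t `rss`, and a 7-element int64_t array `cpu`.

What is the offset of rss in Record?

56

state at 0 (size 8, align 8) → ends 8
start_time at 8 (size 10, align 2) → ends 18
pad 6 to align 8 for prio
prio at 24 (size 8, align 8) → ends 32
uid at 32 (size 8, align 8) → ends 40
lock at 40 (size 1, align 1) → ends 41
pad 3 to align 4 for refcount
refcount at 44 (size 4, align 4) → ends 48
gid at 48 (size 4, align 4) → ends 52
pad 4 to align 8 for rss
rss at 56 (size 8, align 8) → ends 64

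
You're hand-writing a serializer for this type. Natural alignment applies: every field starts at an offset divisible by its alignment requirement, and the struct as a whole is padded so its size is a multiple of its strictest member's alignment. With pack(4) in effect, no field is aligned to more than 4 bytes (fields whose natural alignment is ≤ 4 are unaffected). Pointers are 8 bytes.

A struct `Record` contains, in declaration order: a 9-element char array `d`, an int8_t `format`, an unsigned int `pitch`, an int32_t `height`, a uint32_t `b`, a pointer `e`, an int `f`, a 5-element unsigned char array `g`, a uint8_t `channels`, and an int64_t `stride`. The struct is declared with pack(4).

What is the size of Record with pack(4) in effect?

52

0..9  d  (9B, 1-aligned)
9..10  format  (1B, 1-aligned)
10..12  -- padding (2B)
12..16  pitch  (4B, 4-aligned)
16..20  height  (4B, 4-aligned)
20..24  b  (4B, 4-aligned)
24..32  e  (8B, 4-aligned)
32..36  f  (4B, 4-aligned)
36..41  g  (5B, 1-aligned)
41..42  channels  (1B, 1-aligned)
42..44  -- padding (2B)
44..52  stride  (8B, 4-aligned)
sizeof = 52, alignof = 4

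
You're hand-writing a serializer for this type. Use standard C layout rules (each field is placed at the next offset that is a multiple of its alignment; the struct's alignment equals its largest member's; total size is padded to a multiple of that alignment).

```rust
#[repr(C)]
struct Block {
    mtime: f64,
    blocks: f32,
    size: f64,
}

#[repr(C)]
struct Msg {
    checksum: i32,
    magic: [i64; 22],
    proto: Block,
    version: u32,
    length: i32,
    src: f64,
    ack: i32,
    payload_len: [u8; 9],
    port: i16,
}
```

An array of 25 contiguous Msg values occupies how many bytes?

6000

Block: mtime at 0 (size 8, align 8) → ends 8; blocks at 8 (size 4, align 4) → ends 12; pad 4 to align 8 for size; size at 16 (size 8, align 8) → ends 24; total 24 bytes, alignment 8
checksum at 0 (size 4, align 4) → ends 4
pad 4 to align 8 for magic
magic at 8 (size 176, align 8) → ends 184
proto at 184 (size 24, align 8) → ends 208
version at 208 (size 4, align 4) → ends 212
length at 212 (size 4, align 4) → ends 216
src at 216 (size 8, align 8) → ends 224
ack at 224 (size 4, align 4) → ends 228
payload_len at 228 (size 9, align 1) → ends 237
pad 1 to align 2 for port
port at 238 (size 2, align 2) → ends 240
total 240 bytes, alignment 8
array of 25: 25 × 240 = 6000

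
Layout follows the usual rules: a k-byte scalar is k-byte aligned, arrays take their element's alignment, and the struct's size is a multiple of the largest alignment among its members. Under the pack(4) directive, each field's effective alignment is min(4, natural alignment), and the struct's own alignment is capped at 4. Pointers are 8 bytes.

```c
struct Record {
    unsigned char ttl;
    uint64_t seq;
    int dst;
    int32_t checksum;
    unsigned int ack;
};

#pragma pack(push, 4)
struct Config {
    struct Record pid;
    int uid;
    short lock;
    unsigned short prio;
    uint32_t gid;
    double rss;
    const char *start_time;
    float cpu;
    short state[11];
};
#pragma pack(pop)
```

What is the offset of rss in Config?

Record: 0..1  ttl  (1B, 1-aligned); 1..8  -- padding (7B); 8..16  seq  (8B, 8-aligned); 16..20  dst  (4B, 4-aligned); 20..24  checksum  (4B, 4-aligned); 24..28  ack  (4B, 4-aligned); 28..32  -- tail padding (4B); sizeof = 32, alignof = 8
0..32  pid  (32B, 4-aligned)
32..36  uid  (4B, 4-aligned)
36..38  lock  (2B, 2-aligned)
38..40  prio  (2B, 2-aligned)
40..44  gid  (4B, 4-aligned)
44..52  rss  (8B, 4-aligned)

44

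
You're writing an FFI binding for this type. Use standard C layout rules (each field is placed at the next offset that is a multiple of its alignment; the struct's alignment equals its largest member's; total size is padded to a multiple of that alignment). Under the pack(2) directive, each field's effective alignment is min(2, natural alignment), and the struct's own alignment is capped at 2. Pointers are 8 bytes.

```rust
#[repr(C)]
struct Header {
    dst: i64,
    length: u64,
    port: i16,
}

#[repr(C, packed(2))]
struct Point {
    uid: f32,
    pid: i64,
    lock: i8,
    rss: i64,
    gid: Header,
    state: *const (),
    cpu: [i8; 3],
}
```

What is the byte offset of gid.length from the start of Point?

30

Header: dst at 0 (size 8, align 8) → ends 8; length at 8 (size 8, align 8) → ends 16; port at 16 (size 2, align 2) → ends 18; tail pad 6 to reach multiple of 8; total 24 bytes, alignment 8
uid at 0 (size 4, align 2) → ends 4
pid at 4 (size 8, align 2) → ends 12
lock at 12 (size 1, align 1) → ends 13
pad 1 to align 2 for rss
rss at 14 (size 8, align 2) → ends 22
gid at 22 (size 24, align 2) → ends 46
within Header: length at 8
22 + 8 = 30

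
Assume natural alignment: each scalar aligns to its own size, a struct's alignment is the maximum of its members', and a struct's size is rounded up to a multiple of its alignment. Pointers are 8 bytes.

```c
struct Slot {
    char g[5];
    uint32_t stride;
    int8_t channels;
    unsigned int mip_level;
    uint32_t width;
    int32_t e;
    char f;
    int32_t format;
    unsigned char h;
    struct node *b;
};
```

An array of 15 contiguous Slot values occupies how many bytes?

720

0..5  g  (5B, 1-aligned)
5..8  -- padding (3B)
8..12  stride  (4B, 4-aligned)
12..13  channels  (1B, 1-aligned)
13..16  -- padding (3B)
16..20  mip_level  (4B, 4-aligned)
20..24  width  (4B, 4-aligned)
24..28  e  (4B, 4-aligned)
28..29  f  (1B, 1-aligned)
29..32  -- padding (3B)
32..36  format  (4B, 4-aligned)
36..37  h  (1B, 1-aligned)
37..40  -- padding (3B)
40..48  b  (8B, 8-aligned)
sizeof = 48, alignof = 8
array of 15: 15 × 48 = 720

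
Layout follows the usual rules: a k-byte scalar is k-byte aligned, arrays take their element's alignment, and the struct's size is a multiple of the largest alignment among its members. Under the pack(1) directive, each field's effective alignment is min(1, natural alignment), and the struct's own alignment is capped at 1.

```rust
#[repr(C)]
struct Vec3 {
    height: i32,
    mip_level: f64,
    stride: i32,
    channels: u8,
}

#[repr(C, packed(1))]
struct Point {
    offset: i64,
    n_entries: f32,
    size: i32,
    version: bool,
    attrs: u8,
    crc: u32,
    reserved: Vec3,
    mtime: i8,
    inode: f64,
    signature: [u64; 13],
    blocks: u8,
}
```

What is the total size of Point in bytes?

Vec3: @0: height [4B, align 4] → 4; +4 pad (align 8); @8: mip_level [8B, align 8] → 16; @16: stride [4B, align 4] → 20; @20: channels [1B, align 1] → 21; +3 tail pad (align 8); size 24, align 8
@0: offset [8B, align 1] → 8
@8: n_entries [4B, align 1] → 12
@12: size [4B, align 1] → 16
@16: version [1B, align 1] → 17
@17: attrs [1B, align 1] → 18
@18: crc [4B, align 1] → 22
@22: reserved [24B, align 1] → 46
@46: mtime [1B, align 1] → 47
@47: inode [8B, align 1] → 55
@55: signature [104B, align 1] → 159
@159: blocks [1B, align 1] → 160
size 160, align 1

160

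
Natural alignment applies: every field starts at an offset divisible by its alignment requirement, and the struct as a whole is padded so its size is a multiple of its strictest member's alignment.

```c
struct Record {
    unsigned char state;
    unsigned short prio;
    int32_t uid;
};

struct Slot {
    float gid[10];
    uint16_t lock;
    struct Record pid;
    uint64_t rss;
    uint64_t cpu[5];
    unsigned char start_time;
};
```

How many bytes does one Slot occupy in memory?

112 bytes

Record: 0..1  state  (1B, 1-aligned); 1..2  -- padding (1B); 2..4  prio  (2B, 2-aligned); 4..8  uid  (4B, 4-aligned); sizeof = 8, alignof = 4
0..40  gid  (40B, 4-aligned)
40..42  lock  (2B, 2-aligned)
42..44  -- padding (2B)
44..52  pid  (8B, 4-aligned)
52..56  -- padding (4B)
56..64  rss  (8B, 8-aligned)
64..104  cpu  (40B, 8-aligned)
104..105  start_time  (1B, 1-aligned)
105..112  -- tail padding (7B)
sizeof = 112, alignof = 8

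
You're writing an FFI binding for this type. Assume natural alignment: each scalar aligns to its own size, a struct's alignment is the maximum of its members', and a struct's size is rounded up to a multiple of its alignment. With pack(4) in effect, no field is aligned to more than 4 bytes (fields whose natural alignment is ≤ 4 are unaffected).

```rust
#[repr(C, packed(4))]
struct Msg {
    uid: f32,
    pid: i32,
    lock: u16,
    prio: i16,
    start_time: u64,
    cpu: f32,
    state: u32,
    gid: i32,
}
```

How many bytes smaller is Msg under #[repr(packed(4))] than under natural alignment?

8

natural layout:
  uid at 0 (size 4, align 4) → ends 4
  pid at 4 (size 4, align 4) → ends 8
  lock at 8 (size 2, align 2) → ends 10
  prio at 10 (size 2, align 2) → ends 12
  pad 4 to align 8 for start_time
  start_time at 16 (size 8, align 8) → ends 24
  cpu at 24 (size 4, align 4) → ends 28
  state at 28 (size 4, align 4) → ends 32
  gid at 32 (size 4, align 4) → ends 36
  tail pad 4 to reach multiple of 8
  total 40 bytes, alignment 8
packed(4) layout:
  uid at 0 (size 4, align 4) → ends 4
  pid at 4 (size 4, align 4) → ends 8
  lock at 8 (size 2, align 2) → ends 10
  prio at 10 (size 2, align 2) → ends 12
  start_time at 12 (size 8, align 4) → ends 20
  cpu at 20 (size 4, align 4) → ends 24
  state at 24 (size 4, align 4) → ends 28
  gid at 28 (size 4, align 4) → ends 32
  total 32 bytes, alignment 4
40 − 32 = 8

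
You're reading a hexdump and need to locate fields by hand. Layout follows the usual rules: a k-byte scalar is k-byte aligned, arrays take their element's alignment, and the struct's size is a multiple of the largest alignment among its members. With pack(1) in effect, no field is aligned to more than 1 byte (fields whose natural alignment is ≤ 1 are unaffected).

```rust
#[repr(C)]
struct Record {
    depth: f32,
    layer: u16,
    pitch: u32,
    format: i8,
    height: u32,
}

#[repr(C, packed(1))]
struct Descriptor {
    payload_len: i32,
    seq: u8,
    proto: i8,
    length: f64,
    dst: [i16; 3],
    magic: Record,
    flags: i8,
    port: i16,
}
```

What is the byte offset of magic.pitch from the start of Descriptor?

Record: 0..4  depth  (4B, 4-aligned); 4..6  layer  (2B, 2-aligned); 6..8  -- padding (2B); 8..12  pitch  (4B, 4-aligned); 12..13  format  (1B, 1-aligned); 13..16  -- padding (3B); 16..20  height  (4B, 4-aligned); sizeof = 20, alignof = 4
0..4  payload_len  (4B, 1-aligned)
4..5  seq  (1B, 1-aligned)
5..6  proto  (1B, 1-aligned)
6..14  length  (8B, 1-aligned)
14..20  dst  (6B, 1-aligned)
20..40  magic  (20B, 1-aligned)
within Record: pitch at 8
20 + 8 = 28

28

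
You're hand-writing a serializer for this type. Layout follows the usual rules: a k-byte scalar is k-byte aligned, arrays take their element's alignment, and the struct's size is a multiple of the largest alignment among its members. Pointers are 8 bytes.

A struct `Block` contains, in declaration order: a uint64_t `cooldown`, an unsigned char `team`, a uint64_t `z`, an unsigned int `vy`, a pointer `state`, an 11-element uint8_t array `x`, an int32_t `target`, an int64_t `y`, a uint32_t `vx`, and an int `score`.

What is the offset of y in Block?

0..8  cooldown  (8B, 8-aligned)
8..9  team  (1B, 1-aligned)
9..16  -- padding (7B)
16..24  z  (8B, 8-aligned)
24..28  vy  (4B, 4-aligned)
28..32  -- padding (4B)
32..40  state  (8B, 8-aligned)
40..51  x  (11B, 1-aligned)
51..52  -- padding (1B)
52..56  target  (4B, 4-aligned)
56..64  y  (8B, 8-aligned)

56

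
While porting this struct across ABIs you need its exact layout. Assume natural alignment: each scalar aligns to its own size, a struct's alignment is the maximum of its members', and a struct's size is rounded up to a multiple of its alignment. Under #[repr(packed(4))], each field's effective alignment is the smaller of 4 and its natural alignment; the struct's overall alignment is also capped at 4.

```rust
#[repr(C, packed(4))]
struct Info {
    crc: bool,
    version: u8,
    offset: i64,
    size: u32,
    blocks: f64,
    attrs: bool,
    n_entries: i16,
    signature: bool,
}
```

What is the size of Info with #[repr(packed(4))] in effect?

32

0..1  crc  (1B, 1-aligned)
1..2  version  (1B, 1-aligned)
2..4  -- padding (2B)
4..12  offset  (8B, 4-aligned)
12..16  size  (4B, 4-aligned)
16..24  blocks  (8B, 4-aligned)
24..25  attrs  (1B, 1-aligned)
25..26  -- padding (1B)
26..28  n_entries  (2B, 2-aligned)
28..29  signature  (1B, 1-aligned)
29..32  -- tail padding (3B)
sizeof = 32, alignof = 4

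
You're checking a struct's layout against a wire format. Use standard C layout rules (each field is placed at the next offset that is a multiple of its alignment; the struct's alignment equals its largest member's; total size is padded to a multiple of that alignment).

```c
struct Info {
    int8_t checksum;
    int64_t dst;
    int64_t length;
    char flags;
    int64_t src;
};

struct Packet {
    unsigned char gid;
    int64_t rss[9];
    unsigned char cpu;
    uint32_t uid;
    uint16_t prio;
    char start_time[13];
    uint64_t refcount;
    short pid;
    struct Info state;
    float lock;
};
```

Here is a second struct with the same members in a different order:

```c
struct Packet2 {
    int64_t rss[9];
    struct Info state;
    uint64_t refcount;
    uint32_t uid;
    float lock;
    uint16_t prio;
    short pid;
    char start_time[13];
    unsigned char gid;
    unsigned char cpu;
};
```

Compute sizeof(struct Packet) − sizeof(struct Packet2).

16

Info: 0..1  checksum  (1B, 1-aligned); 1..8  -- padding (7B); 8..16  dst  (8B, 8-aligned); 16..24  length  (8B, 8-aligned); 24..25  flags  (1B, 1-aligned); 25..32  -- padding (7B); 32..40  src  (8B, 8-aligned); sizeof = 40, alignof = 8
0..1  gid  (1B, 1-aligned)
1..8  -- padding (7B)
8..80  rss  (72B, 8-aligned)
80..81  cpu  (1B, 1-aligned)
81..84  -- padding (3B)
84..88  uid  (4B, 4-aligned)
88..90  prio  (2B, 2-aligned)
90..103  start_time  (13B, 1-aligned)
103..104  -- padding (1B)
104..112  refcount  (8B, 8-aligned)
112..114  pid  (2B, 2-aligned)
114..120  -- padding (6B)
120..160  state  (40B, 8-aligned)
160..164  lock  (4B, 4-aligned)
164..168  -- tail padding (4B)
sizeof = 168, alignof = 8
— Packet2 —
0..72  rss  (72B, 8-aligned)
72..112  state  (40B, 8-aligned)
112..120  refcount  (8B, 8-aligned)
120..124  uid  (4B, 4-aligned)
124..128  lock  (4B, 4-aligned)
128..130  prio  (2B, 2-aligned)
130..132  pid  (2B, 2-aligned)
132..145  start_time  (13B, 1-aligned)
145..146  gid  (1B, 1-aligned)
146..147  cpu  (1B, 1-aligned)
147..152  -- tail padding (5B)
sizeof = 152, alignof = 8
168 − 152 = 16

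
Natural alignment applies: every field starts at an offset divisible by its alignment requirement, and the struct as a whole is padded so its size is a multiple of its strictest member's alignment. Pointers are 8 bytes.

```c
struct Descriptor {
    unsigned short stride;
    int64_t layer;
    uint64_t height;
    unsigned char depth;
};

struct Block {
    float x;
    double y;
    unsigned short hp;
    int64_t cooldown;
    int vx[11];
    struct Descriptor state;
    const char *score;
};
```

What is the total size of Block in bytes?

120

Descriptor: 0..2  stride  (2B, 2-aligned); 2..8  -- padding (6B); 8..16  layer  (8B, 8-aligned); 16..24  height  (8B, 8-aligned); 24..25  depth  (1B, 1-aligned); 25..32  -- tail padding (7B); sizeof = 32, alignof = 8
0..4  x  (4B, 4-aligned)
4..8  -- padding (4B)
8..16  y  (8B, 8-aligned)
16..18  hp  (2B, 2-aligned)
18..24  -- padding (6B)
24..32  cooldown  (8B, 8-aligned)
32..76  vx  (44B, 4-aligned)
76..80  -- padding (4B)
80..112  state  (32B, 8-aligned)
112..120  score  (8B, 8-aligned)
sizeof = 120, alignof = 8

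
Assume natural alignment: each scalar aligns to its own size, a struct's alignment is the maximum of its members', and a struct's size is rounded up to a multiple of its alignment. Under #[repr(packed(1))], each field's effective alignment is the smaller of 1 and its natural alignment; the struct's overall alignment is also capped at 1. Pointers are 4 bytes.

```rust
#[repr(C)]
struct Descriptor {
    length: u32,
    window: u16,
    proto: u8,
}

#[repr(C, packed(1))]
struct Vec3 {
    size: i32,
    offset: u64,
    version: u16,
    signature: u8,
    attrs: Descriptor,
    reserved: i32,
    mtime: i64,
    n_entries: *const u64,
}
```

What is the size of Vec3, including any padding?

Descriptor: length at 0 (size 4, align 4) → ends 4; window at 4 (size 2, align 2) → ends 6; proto at 6 (size 1, align 1) → ends 7; tail pad 1 to reach multiple of 4; total 8 bytes, alignment 4
size at 0 (size 4, align 1) → ends 4
offset at 4 (size 8, align 1) → ends 12
version at 12 (size 2, align 1) → ends 14
signature at 14 (size 1, align 1) → ends 15
attrs at 15 (size 8, align 1) → ends 23
reserved at 23 (size 4, align 1) → ends 27
mtime at 27 (size 8, align 1) → ends 35
n_entries at 35 (size 4, align 1) → ends 39
total 39 bytes, alignment 1

39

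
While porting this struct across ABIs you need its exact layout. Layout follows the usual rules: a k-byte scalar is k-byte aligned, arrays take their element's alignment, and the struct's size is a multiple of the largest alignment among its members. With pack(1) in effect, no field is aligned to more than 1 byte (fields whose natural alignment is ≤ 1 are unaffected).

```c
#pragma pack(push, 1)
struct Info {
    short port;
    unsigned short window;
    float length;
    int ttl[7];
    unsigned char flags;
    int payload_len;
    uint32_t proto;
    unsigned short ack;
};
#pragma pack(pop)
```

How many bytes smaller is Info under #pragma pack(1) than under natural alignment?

natural layout:
  @0: port [2B, align 2] → 2
  @2: window [2B, align 2] → 4
  @4: length [4B, align 4] → 8
  @8: ttl [28B, align 4] → 36
  @36: flags [1B, align 1] → 37
  +3 pad (align 4)
  @40: payload_len [4B, align 4] → 44
  @44: proto [4B, align 4] → 48
  @48: ack [2B, align 2] → 50
  +2 tail pad (align 4)
  size 52, align 4
packed(1) layout:
  @0: port [2B, align 1] → 2
  @2: window [2B, align 1] → 4
  @4: length [4B, align 1] → 8
  @8: ttl [28B, align 1] → 36
  @36: flags [1B, align 1] → 37
  @37: payload_len [4B, align 1] → 41
  @41: proto [4B, align 1] → 45
  @45: ack [2B, align 1] → 47
  size 47, align 1
52 − 47 = 5

5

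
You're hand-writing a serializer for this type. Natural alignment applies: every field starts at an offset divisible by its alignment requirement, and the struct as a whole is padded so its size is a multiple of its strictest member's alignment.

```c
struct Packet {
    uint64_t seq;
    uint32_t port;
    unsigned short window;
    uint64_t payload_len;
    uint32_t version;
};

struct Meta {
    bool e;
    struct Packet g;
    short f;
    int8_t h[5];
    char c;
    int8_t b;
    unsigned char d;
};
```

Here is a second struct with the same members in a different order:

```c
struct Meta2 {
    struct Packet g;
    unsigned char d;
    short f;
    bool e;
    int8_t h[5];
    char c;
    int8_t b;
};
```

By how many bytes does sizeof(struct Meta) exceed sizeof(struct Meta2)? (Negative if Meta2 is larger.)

Packet: @0: seq [8B, align 8] → 8; @8: port [4B, align 4] → 12; @12: window [2B, align 2] → 14; +2 pad (align 8); @16: payload_len [8B, align 8] → 24; @24: version [4B, align 4] → 28; +4 tail pad (align 8); size 32, align 8
@0: e [1B, align 1] → 1
+7 pad (align 8)
@8: g [32B, align 8] → 40
@40: f [2B, align 2] → 42
@42: h [5B, align 1] → 47
@47: c [1B, align 1] → 48
@48: b [1B, align 1] → 49
@49: d [1B, align 1] → 50
+6 tail pad (align 8)
size 56, align 8
— Meta2 —
@0: g [32B, align 8] → 32
@32: d [1B, align 1] → 33
+1 pad (align 2)
@34: f [2B, align 2] → 36
@36: e [1B, align 1] → 37
@37: h [5B, align 1] → 42
@42: c [1B, align 1] → 43
@43: b [1B, align 1] → 44
+4 tail pad (align 8)
size 48, align 8
56 − 48 = 8

8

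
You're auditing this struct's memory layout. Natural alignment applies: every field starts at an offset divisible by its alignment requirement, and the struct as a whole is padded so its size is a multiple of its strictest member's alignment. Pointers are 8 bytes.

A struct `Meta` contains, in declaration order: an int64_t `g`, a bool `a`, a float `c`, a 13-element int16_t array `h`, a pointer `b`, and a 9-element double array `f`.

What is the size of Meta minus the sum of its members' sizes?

@0: g [8B, align 8] → 8
@8: a [1B, align 1] → 9
+3 pad (align 4)
@12: c [4B, align 4] → 16
@16: h [26B, align 2] → 42
+6 pad (align 8)
@48: b [8B, align 8] → 56
@56: f [72B, align 8] → 128
size 128, align 8
data bytes 119, size 128 → padding 9

9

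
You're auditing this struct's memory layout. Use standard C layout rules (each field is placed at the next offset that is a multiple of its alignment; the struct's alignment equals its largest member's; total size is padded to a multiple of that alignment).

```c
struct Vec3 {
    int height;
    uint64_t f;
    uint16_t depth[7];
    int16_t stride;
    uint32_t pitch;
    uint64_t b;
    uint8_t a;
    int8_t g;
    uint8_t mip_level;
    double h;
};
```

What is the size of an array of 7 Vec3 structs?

@0: height [4B, align 4] → 4
+4 pad (align 8)
@8: f [8B, align 8] → 16
@16: depth [14B, align 2] → 30
@30: stride [2B, align 2] → 32
@32: pitch [4B, align 4] → 36
+4 pad (align 8)
@40: b [8B, align 8] → 48
@48: a [1B, align 1] → 49
@49: g [1B, align 1] → 50
@50: mip_level [1B, align 1] → 51
+5 pad (align 8)
@56: h [8B, align 8] → 64
size 64, align 8
array of 7: 7 × 64 = 448

448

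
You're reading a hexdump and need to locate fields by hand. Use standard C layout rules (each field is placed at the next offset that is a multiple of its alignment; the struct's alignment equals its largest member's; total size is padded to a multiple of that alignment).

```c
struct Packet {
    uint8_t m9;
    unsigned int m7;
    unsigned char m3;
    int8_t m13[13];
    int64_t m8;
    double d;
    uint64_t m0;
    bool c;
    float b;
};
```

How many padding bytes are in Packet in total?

0..1  m9  (1B, 1-aligned)
1..4  -- padding (3B)
4..8  m7  (4B, 4-aligned)
8..9  m3  (1B, 1-aligned)
9..22  m13  (13B, 1-aligned)
22..24  -- padding (2B)
24..32  m8  (8B, 8-aligned)
32..40  d  (8B, 8-aligned)
40..48  m0  (8B, 8-aligned)
48..49  c  (1B, 1-aligned)
49..52  -- padding (3B)
52..56  b  (4B, 4-aligned)
sizeof = 56, alignof = 8
data bytes 48, size 56 → padding 8

8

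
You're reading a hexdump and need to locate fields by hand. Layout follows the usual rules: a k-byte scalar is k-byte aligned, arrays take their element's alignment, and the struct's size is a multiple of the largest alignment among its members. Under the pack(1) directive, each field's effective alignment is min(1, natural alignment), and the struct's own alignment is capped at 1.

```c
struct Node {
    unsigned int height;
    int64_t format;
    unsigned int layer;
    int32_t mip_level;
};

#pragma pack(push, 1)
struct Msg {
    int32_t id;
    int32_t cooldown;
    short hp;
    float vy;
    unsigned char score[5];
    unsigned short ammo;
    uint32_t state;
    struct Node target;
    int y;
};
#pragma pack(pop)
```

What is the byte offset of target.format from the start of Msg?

33

Node: @0: height [4B, align 4] → 4; +4 pad (align 8); @8: format [8B, align 8] → 16; @16: layer [4B, align 4] → 20; @20: mip_level [4B, align 4] → 24; size 24, align 8
@0: id [4B, align 1] → 4
@4: cooldown [4B, align 1] → 8
@8: hp [2B, align 1] → 10
@10: vy [4B, align 1] → 14
@14: score [5B, align 1] → 19
@19: ammo [2B, align 1] → 21
@21: state [4B, align 1] → 25
@25: target [24B, align 1] → 49
within Node: format at 8
25 + 8 = 33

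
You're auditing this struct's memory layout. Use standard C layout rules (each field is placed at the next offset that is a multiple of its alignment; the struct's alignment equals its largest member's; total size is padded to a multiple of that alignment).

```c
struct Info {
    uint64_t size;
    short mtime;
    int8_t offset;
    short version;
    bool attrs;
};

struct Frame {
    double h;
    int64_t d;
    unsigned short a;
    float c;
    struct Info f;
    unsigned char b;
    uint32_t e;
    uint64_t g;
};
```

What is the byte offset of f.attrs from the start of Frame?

38

Info: size at 0 (size 8, align 8) → ends 8; mtime at 8 (size 2, align 2) → ends 10; offset at 10 (size 1, align 1) → ends 11; pad 1 to align 2 for version; version at 12 (size 2, align 2) → ends 14; attrs at 14 (size 1, align 1) → ends 15; tail pad 1 to reach multiple of 8; total 16 bytes, alignment 8
h at 0 (size 8, align 8) → ends 8
d at 8 (size 8, align 8) → ends 16
a at 16 (size 2, align 2) → ends 18
pad 2 to align 4 for c
c at 20 (size 4, align 4) → ends 24
f at 24 (size 16, align 8) → ends 40
within Info: attrs at 14
24 + 14 = 38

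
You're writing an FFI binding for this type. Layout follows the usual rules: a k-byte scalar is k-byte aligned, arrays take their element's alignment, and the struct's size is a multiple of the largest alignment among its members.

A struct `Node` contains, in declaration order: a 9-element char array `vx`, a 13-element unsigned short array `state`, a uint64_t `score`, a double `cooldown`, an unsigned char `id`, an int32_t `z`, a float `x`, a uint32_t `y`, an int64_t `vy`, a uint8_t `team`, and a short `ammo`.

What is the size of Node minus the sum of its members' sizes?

13

vx at 0 (size 9, align 1) → ends 9
pad 1 to align 2 for state
state at 10 (size 26, align 2) → ends 36
pad 4 to align 8 for score
score at 40 (size 8, align 8) → ends 48
cooldown at 48 (size 8, align 8) → ends 56
id at 56 (size 1, align 1) → ends 57
pad 3 to align 4 for z
z at 60 (size 4, align 4) → ends 64
x at 64 (size 4, align 4) → ends 68
y at 68 (size 4, align 4) → ends 72
vy at 72 (size 8, align 8) → ends 80
team at 80 (size 1, align 1) → ends 81
pad 1 to align 2 for ammo
ammo at 82 (size 2, align 2) → ends 84
tail pad 4 to reach multiple of 8
total 88 bytes, alignment 8
data bytes 75, size 88 → padding 13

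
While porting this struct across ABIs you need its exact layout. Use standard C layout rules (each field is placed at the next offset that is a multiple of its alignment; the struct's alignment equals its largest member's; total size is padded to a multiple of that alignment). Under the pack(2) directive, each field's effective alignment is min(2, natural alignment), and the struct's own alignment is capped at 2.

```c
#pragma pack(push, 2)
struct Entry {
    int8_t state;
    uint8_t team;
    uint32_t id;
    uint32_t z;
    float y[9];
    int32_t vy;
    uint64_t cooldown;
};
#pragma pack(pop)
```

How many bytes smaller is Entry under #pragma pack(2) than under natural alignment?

natural layout:
  state at 0 (size 1, align 1) → ends 1
  team at 1 (size 1, align 1) → ends 2
  pad 2 to align 4 for id
  id at 4 (size 4, align 4) → ends 8
  z at 8 (size 4, align 4) → ends 12
  y at 12 (size 36, align 4) → ends 48
  vy at 48 (size 4, align 4) → ends 52
  pad 4 to align 8 for cooldown
  cooldown at 56 (size 8, align 8) → ends 64
  total 64 bytes, alignment 8
packed(2) layout:
  state at 0 (size 1, align 1) → ends 1
  team at 1 (size 1, align 1) → ends 2
  id at 2 (size 4, align 2) → ends 6
  z at 6 (size 4, align 2) → ends 10
  y at 10 (size 36, align 2) → ends 46
  vy at 46 (size 4, align 2) → ends 50
  cooldown at 50 (size 8, align 2) → ends 58
  total 58 bytes, alignment 2
64 − 58 = 6

6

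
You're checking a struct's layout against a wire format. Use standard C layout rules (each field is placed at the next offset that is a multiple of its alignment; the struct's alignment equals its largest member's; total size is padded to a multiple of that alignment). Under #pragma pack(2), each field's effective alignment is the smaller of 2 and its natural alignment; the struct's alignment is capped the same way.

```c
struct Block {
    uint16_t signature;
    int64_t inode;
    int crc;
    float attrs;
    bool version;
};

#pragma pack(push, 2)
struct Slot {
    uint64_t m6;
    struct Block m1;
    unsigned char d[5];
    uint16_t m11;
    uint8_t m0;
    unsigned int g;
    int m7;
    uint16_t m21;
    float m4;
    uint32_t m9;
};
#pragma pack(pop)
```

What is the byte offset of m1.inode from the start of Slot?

Block: signature at 0 (size 2, align 2) → ends 2; pad 6 to align 8 for inode; inode at 8 (size 8, align 8) → ends 16; crc at 16 (size 4, align 4) → ends 20; attrs at 20 (size 4, align 4) → ends 24; version at 24 (size 1, align 1) → ends 25; tail pad 7 to reach multiple of 8; total 32 bytes, alignment 8
m6 at 0 (size 8, align 2) → ends 8
m1 at 8 (size 32, align 2) → ends 40
within Block: inode at 8
8 + 8 = 16

16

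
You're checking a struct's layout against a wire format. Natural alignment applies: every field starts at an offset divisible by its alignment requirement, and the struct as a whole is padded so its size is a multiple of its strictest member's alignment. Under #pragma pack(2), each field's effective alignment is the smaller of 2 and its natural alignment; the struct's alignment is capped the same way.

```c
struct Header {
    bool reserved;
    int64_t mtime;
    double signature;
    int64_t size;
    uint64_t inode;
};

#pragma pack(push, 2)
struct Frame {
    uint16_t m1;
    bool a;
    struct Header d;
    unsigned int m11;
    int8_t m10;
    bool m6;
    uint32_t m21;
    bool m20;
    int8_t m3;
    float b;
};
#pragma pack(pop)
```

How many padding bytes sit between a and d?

Header: reserved at 0 (size 1, align 1) → ends 1; pad 7 to align 8 for mtime; mtime at 8 (size 8, align 8) → ends 16; signature at 16 (size 8, align 8) → ends 24; size at 24 (size 8, align 8) → ends 32; inode at 32 (size 8, align 8) → ends 40; total 40 bytes, alignment 8
m1 at 0 (size 2, align 2) → ends 2
a at 2 (size 1, align 1) → ends 3
pad 1 to align 2 for d
d at 4 (size 40, align 2) → ends 44

1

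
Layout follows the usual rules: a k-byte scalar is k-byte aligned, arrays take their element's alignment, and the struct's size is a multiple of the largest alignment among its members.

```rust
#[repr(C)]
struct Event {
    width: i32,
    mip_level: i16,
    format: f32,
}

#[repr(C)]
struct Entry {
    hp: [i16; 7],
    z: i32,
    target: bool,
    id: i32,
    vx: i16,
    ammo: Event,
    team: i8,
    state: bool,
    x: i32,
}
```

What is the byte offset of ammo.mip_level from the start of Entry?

Event: width at 0 (size 4, align 4) → ends 4; mip_level at 4 (size 2, align 2) → ends 6; pad 2 to align 4 for format; format at 8 (size 4, align 4) → ends 12; total 12 bytes, alignment 4
hp at 0 (size 14, align 2) → ends 14
pad 2 to align 4 for z
z at 16 (size 4, align 4) → ends 20
target at 20 (size 1, align 1) → ends 21
pad 3 to align 4 for id
id at 24 (size 4, align 4) → ends 28
vx at 28 (size 2, align 2) → ends 30
pad 2 to align 4 for ammo
ammo at 32 (size 12, align 4) → ends 44
within Event: mip_level at 4
32 + 4 = 36

36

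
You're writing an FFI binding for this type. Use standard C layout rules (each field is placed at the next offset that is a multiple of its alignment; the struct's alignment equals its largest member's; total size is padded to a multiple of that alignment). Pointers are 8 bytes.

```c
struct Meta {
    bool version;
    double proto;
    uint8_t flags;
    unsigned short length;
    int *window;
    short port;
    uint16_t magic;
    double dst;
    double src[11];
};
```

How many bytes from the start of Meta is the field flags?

16

version at 0 (size 1, align 1) → ends 1
pad 7 to align 8 for proto
proto at 8 (size 8, align 8) → ends 16
flags at 16 (size 1, align 1) → ends 17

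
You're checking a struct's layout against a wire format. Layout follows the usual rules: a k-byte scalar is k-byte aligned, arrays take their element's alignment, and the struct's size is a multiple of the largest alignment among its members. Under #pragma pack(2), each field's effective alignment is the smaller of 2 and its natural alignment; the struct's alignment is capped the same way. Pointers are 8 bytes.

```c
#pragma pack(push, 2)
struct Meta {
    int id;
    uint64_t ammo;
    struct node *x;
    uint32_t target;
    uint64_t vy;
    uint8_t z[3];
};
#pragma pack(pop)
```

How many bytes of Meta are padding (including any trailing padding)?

0..4  id  (4B, 2-aligned)
4..12  ammo  (8B, 2-aligned)
12..20  x  (8B, 2-aligned)
20..24  target  (4B, 2-aligned)
24..32  vy  (8B, 2-aligned)
32..35  z  (3B, 1-aligned)
35..36  -- tail padding (1B)
sizeof = 36, alignof = 2
data bytes 35, size 36 → padding 1

1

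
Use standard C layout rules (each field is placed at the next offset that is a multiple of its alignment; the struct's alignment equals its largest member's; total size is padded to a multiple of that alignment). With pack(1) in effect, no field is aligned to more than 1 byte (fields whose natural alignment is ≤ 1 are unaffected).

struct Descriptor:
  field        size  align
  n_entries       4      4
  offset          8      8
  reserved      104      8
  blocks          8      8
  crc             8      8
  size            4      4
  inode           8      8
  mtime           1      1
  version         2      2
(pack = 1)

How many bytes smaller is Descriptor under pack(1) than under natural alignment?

13

natural layout:
  n_entries at 0 (size 4, align 4) → ends 4
  pad 4 to align 8 for offset
  offset at 8 (size 8, align 8) → ends 16
  reserved at 16 (size 104, align 8) → ends 120
  blocks at 120 (size 8, align 8) → ends 128
  crc at 128 (size 8, align 8) → ends 136
  size at 136 (size 4, align 4) → ends 140
  pad 4 to align 8 for inode
  inode at 144 (size 8, align 8) → ends 152
  mtime at 152 (size 1, align 1) → ends 153
  pad 1 to align 2 for version
  version at 154 (size 2, align 2) → ends 156
  tail pad 4 to reach multiple of 8
  total 160 bytes, alignment 8
packed(1) layout:
  n_entries at 0 (size 4, align 1) → ends 4
  offset at 4 (size 8, align 1) → ends 12
  reserved at 12 (size 104, align 1) → ends 116
  blocks at 116 (size 8, align 1) → ends 124
  crc at 124 (size 8, align 1) → ends 132
  size at 132 (size 4, align 1) → ends 136
  inode at 136 (size 8, align 1) → ends 144
  mtime at 144 (size 1, align 1) → ends 145
  version at 145 (size 2, align 1) → ends 147
  total 147 bytes, alignment 1
160 − 147 = 13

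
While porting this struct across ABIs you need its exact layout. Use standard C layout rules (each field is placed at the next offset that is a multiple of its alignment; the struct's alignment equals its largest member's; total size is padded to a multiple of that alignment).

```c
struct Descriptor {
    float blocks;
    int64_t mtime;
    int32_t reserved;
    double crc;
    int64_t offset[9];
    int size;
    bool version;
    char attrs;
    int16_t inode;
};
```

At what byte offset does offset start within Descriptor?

32

@0: blocks [4B, align 4] → 4
+4 pad (align 8)
@8: mtime [8B, align 8] → 16
@16: reserved [4B, align 4] → 20
+4 pad (align 8)
@24: crc [8B, align 8] → 32
@32: offset [72B, align 8] → 104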